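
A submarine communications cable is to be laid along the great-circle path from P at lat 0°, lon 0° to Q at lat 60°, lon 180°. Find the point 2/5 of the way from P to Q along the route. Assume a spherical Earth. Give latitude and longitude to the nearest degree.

≈ lat 48°, lon 0°

Convert each endpoint to a unit vector on the sphere (x = cos φ cos λ, y = cos φ sin λ, z = sin φ).
The central angle between the endpoints is δ = arccos(p₁·p₂) ≈ 2.094 rad (120.0°).
Interpolate at f = 2/5 with slerp weights a = sin((1−f)δ)/sin δ ≈ 1.098, b = sin(fδ)/sin δ ≈ 0.858.
p = a·p₁ + b·p₂ ≈ (0.669, -0.000, 0.743); φ = arcsin(p_z) ≈ 48.00°, λ = atan2(p_y, p_x) ≈ -0.00°.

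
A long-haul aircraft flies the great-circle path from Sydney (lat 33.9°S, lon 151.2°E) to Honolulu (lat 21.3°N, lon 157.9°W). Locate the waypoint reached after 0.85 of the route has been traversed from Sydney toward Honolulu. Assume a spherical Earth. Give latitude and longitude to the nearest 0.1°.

Write both endpoints as unit vectors p₁, p₂ with components (cos φ cos λ, cos φ sin λ, sin φ).
The central angle between the endpoints is δ = arccos(p₁·p₂) ≈ 1.282 rad (73.4°).
Interpolate at f = 0.85 with slerp weights a = sin((1−f)δ)/sin δ ≈ 0.199, b = sin(fδ)/sin δ ≈ 0.925.
p = a·p₁ + b·p₂ ≈ (-0.943, -0.244, 0.225); φ = arcsin(p_z) ≈ 12.99°, λ = atan2(p_y, p_x) ≈ -165.47°.

≈ lat 13.0°N, lon 165.5°W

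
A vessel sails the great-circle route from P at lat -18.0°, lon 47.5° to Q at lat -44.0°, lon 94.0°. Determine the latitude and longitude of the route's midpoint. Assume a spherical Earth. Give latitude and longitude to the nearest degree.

≈ lat -33°, lon 67°

From cos δ = sin φ₁ sin φ₂ + cos φ₁ cos φ₂ cos Δλ, the central angle is δ ≈ 0.815 rad (46.7°).
Interpolate at f = 1/2 with slerp weights a = sin((1−f)δ)/sin δ ≈ 0.545, b = sin(fδ)/sin δ ≈ 0.545.
p = a·p₁ + b·p₂ ≈ (0.323, 0.773, -0.547); φ = arcsin(p_z) ≈ -33.14°, λ = atan2(p_y, p_x) ≈ 67.34°.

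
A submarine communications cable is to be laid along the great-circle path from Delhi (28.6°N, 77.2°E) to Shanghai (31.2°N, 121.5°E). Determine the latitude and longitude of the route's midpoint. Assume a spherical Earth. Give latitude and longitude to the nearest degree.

≈ 32°N, 99°E

From cos δ = sin φ₁ sin φ₂ + cos φ₁ cos φ₂ cos Δλ, the central angle is δ ≈ 0.667 rad (38.2°).
Interpolate at f = 1/2 with slerp weights a = sin((1−f)δ)/sin δ ≈ 0.529, b = sin(fδ)/sin δ ≈ 0.529.
p = a·p₁ + b·p₂ ≈ (-0.134, 0.839, 0.527); φ = arcsin(p_z) ≈ 31.83°, λ = atan2(p_y, p_x) ≈ 99.05°.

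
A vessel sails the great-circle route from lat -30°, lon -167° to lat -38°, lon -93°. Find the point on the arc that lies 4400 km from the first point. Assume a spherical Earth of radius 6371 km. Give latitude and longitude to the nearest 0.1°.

≈ lat -40.9°, lon -119.6°

From cos δ = sin φ₁ sin φ₂ + cos φ₁ cos φ₂ cos Δλ, the central angle is δ ≈ 1.052 rad (60.3°). The total great-circle distance is δ·R ≈ 1.052 × 6371 ≈ 6702 km, so the target fraction is f = 4400/6702 ≈ 0.657.
Interpolate at f ≈ 0.657 with slerp weights a = sin((1−f)δ)/sin δ ≈ 0.407, b = sin(fδ)/sin δ ≈ 0.734.
p = a·p₁ + b·p₂ ≈ (-0.374, -0.657, -0.655); φ = arcsin(p_z) ≈ -40.93°, λ = atan2(p_y, p_x) ≈ -119.65°.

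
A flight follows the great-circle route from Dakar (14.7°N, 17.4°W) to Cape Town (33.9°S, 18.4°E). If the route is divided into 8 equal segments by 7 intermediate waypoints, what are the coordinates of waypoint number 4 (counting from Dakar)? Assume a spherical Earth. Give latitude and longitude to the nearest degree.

≈ 10°S, 1°W

The haversine formula gives a central angle δ ≈ 1.036 rad (59.4°) between the endpoints.
Interpolate at f = 4/8 with slerp weights a = sin((1−f)δ)/sin δ ≈ 0.576, b = sin(fδ)/sin δ ≈ 0.576.
p = a·p₁ + b·p₂ ≈ (0.984, -0.016, -0.175); φ = arcsin(p_z) ≈ -10.08°, λ = atan2(p_y, p_x) ≈ -0.91°.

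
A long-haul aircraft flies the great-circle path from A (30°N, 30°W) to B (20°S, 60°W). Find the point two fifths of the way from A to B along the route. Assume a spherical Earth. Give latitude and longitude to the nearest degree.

≈ (10°N, 43°W)

The haversine formula gives a central angle δ ≈ 1.008 rad (57.7°) between the endpoints.
Interpolate at f = 2/5 with slerp weights a = sin((1−f)δ)/sin δ ≈ 0.672, b = sin(fδ)/sin δ ≈ 0.464.
p = a·p₁ + b·p₂ ≈ (0.722, -0.669, 0.177); φ = arcsin(p_z) ≈ 10.22°, λ = atan2(p_y, p_x) ≈ -42.80°.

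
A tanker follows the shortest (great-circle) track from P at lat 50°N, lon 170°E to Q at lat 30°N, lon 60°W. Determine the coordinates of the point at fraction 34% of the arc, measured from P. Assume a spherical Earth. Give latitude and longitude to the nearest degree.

From cos δ = sin φ₁ sin φ₂ + cos φ₁ cos φ₂ cos Δλ, the central angle is δ ≈ 1.546 rad (88.6°).
Interpolate at f = 0.34 with slerp weights a = sin((1−f)δ)/sin δ ≈ 0.852, b = sin(fδ)/sin δ ≈ 0.502.
p = a·p₁ + b·p₂ ≈ (-0.322, -0.281, 0.904); φ = arcsin(p_z) ≈ 64.68°, λ = atan2(p_y, p_x) ≈ -138.90°.

≈ lat 65°N, lon 139°W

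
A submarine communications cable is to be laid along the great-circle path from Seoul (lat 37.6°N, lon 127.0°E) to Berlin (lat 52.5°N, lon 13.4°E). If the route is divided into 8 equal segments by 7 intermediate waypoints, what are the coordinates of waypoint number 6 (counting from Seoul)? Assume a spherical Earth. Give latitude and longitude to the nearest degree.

Write both endpoints as unit vectors p₁, p₂ with components (cos φ cos λ, cos φ sin λ, sin φ).
The central angle between the endpoints is δ = arccos(p₁·p₂) ≈ 1.276 rad (73.1°).
Interpolate at f = 6/8 with slerp weights a = sin((1−f)δ)/sin δ ≈ 0.328, b = sin(fδ)/sin δ ≈ 0.854.
p = a·p₁ + b·p₂ ≈ (0.350, 0.328, 0.878); φ = arcsin(p_z) ≈ 61.36°, λ = atan2(p_y, p_x) ≈ 43.16°.

≈ lat 61°N, lon 43°E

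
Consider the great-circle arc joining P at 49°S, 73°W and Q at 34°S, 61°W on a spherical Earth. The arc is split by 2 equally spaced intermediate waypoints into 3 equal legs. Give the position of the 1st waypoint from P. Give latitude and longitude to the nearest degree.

Convert each endpoint to a unit vector on the sphere (x = cos φ cos λ, y = cos φ sin λ, z = sin φ).
The central angle between the endpoints is δ = arccos(p₁·p₂) ≈ 0.304 rad (17.4°).
Interpolate at f = 1/3 with slerp weights a = sin((1−f)δ)/sin δ ≈ 0.672, b = sin(fδ)/sin δ ≈ 0.338.
p = a·p₁ + b·p₂ ≈ (0.265, -0.667, -0.696); φ = arcsin(p_z) ≈ -44.14°, λ = atan2(p_y, p_x) ≈ -68.34°.

≈ 44°S, 68°W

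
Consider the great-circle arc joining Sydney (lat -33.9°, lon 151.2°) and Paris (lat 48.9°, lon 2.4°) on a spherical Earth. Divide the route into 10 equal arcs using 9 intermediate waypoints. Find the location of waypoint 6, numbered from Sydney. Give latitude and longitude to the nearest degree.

≈ lat 35°, lon 87°

Write both endpoints as unit vectors p₁, p₂ with components (cos φ cos λ, cos φ sin λ, sin φ).
The central angle between the endpoints is δ = arccos(p₁·p₂) ≈ 2.662 rad (152.5°).
Interpolate at f = 6/10 with slerp weights a = sin((1−f)δ)/sin δ ≈ 1.894, b = sin(fδ)/sin δ ≈ 2.165.
p = a·p₁ + b·p₂ ≈ (0.044, 0.817, 0.575); φ = arcsin(p_z) ≈ 35.10°, λ = atan2(p_y, p_x) ≈ 86.90°.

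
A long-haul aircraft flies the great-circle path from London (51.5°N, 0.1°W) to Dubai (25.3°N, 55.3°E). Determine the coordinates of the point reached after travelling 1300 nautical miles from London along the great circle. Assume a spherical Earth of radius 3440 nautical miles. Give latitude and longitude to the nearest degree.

≈ 43°N, 30°E

The haversine formula gives a central angle δ ≈ 0.858 rad (49.2°) between the endpoints. The total great-circle distance is δ·R ≈ 0.858 × 3440 ≈ 2951 nmi, so the target fraction is f = 1300/2951 ≈ 0.441.
Interpolate at f ≈ 0.441 with slerp weights a = sin((1−f)δ)/sin δ ≈ 0.610, b = sin(fδ)/sin δ ≈ 0.488.
p = a·p₁ + b·p₂ ≈ (0.631, 0.362, 0.686); φ = arcsin(p_z) ≈ 43.33°, λ = atan2(p_y, p_x) ≈ 29.83°.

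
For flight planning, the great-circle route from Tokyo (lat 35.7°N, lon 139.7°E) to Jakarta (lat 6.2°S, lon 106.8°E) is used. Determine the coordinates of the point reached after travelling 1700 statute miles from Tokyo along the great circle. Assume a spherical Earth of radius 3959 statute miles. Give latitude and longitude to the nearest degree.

≈ lat 17°N, lon 122°E

Write both endpoints as unit vectors p₁, p₂ with components (cos φ cos λ, cos φ sin λ, sin φ).
The central angle between the endpoints is δ = arccos(p₁·p₂) ≈ 0.909 rad (52.1°). The total great-circle distance is δ·R ≈ 0.909 × 3959 ≈ 3597 mi, so the target fraction is f = 1700/3597 ≈ 0.473.
Interpolate at f ≈ 0.473 with slerp weights a = sin((1−f)δ)/sin δ ≈ 0.585, b = sin(fδ)/sin δ ≈ 0.528.
p = a·p₁ + b·p₂ ≈ (-0.514, 0.809, 0.284); φ = arcsin(p_z) ≈ 16.51°, λ = atan2(p_y, p_x) ≈ 122.40°.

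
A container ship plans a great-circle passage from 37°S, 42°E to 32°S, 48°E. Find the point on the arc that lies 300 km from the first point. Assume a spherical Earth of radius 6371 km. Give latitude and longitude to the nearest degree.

Write both endpoints as unit vectors p₁, p₂ with components (cos φ cos λ, cos φ sin λ, sin φ).
The central angle between the endpoints is δ = arccos(p₁·p₂) ≈ 0.123 rad (7.0°). The total great-circle distance is δ·R ≈ 0.123 × 6371 ≈ 782 km, so the target fraction is f = 300/782 ≈ 0.384.
Interpolate at f ≈ 0.384 with slerp weights a = sin((1−f)δ)/sin δ ≈ 0.617, b = sin(fδ)/sin δ ≈ 0.385.
p = a·p₁ + b·p₂ ≈ (0.585, 0.572, -0.575); φ = arcsin(p_z) ≈ -35.12°, λ = atan2(p_y, p_x) ≈ 44.39°.

≈ 35°S, 44°E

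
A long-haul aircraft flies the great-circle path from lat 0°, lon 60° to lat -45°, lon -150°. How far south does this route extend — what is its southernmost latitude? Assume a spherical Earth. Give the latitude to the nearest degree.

The great circle lies in the plane with unit normal n̂ = (p₁ × p₂)/|p₁ × p₂|.
Here n̂_z ≈ +0.447; the vertex latitude is φ_max = arccos|n̂_z| ≈ 63.4°.
Check via Clairaut: cos φ_max = |cos φ₁| · sin C = cos(0.0°)·sin(153.4°) ≈ 0.447, again giving ≈ 63.4°.

≈ -63°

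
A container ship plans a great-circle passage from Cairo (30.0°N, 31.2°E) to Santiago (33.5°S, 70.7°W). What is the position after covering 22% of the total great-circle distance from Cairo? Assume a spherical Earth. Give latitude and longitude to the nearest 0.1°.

≈ 16.9°N, 7.4°E

From cos δ = sin φ₁ sin φ₂ + cos φ₁ cos φ₂ cos Δλ, the central angle is δ ≈ 2.010 rad (115.1°).
Interpolate at f = 0.22 with slerp weights a = sin((1−f)δ)/sin δ ≈ 1.105, b = sin(fδ)/sin δ ≈ 0.473.
p = a·p₁ + b·p₂ ≈ (0.949, 0.124, 0.291); φ = arcsin(p_z) ≈ 16.95°, λ = atan2(p_y, p_x) ≈ 7.42°.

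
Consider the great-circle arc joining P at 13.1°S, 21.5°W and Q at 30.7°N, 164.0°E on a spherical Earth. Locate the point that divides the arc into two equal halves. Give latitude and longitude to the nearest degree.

≈ 63°N, 56°W

From cos δ = sin φ₁ sin φ₂ + cos φ₁ cos φ₂ cos Δλ, the central angle is δ ≈ 2.822 rad (161.7°).
Interpolate at f = 1/2 with slerp weights a = sin((1−f)δ)/sin δ ≈ 3.141, b = sin(fδ)/sin δ ≈ 3.141.
p = a·p₁ + b·p₂ ≈ (0.250, -0.377, 0.892); φ = arcsin(p_z) ≈ 63.10°, λ = atan2(p_y, p_x) ≈ -56.41°.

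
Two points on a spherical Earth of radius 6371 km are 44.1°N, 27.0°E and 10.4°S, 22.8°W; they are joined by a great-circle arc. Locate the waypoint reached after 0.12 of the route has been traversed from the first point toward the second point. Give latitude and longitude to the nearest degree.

From cos δ = sin φ₁ sin φ₂ + cos φ₁ cos φ₂ cos Δλ, the central angle is δ ≈ 1.234 rad (70.7°).
Interpolate at f = 0.12 with slerp weights a = sin((1−f)δ)/sin δ ≈ 0.937, b = sin(fδ)/sin δ ≈ 0.156.
p = a·p₁ + b·p₂ ≈ (0.742, 0.246, 0.624); φ = arcsin(p_z) ≈ 38.62°, λ = atan2(p_y, p_x) ≈ 18.35°.

≈ 39°N, 18°E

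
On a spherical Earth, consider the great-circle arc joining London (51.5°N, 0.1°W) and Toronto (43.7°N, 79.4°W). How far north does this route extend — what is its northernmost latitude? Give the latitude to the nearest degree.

The great circle lies in the plane with unit normal n̂ = (p₁ × p₂)/|p₁ × p₂|.
Here n̂_z ≈ -0.566; the vertex latitude is φ_max = arccos|n̂_z| ≈ 55.5°.
Check via Clairaut: cos φ_max = |cos φ₁| · sin C = cos(51.5°)·sin(65.4°) ≈ 0.566, again giving ≈ 55.5°.

≈ 56°N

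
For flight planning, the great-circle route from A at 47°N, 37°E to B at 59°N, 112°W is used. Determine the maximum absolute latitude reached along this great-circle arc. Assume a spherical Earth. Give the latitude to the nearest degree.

≈ 79°N

The great circle lies in the plane with unit normal n̂ = (p₁ × p₂)/|p₁ × p₂|.
Here n̂_z ≈ -0.191; the vertex latitude is φ_max = arccos|n̂_z| ≈ 79.0°.
Check via Clairaut: cos φ_max = |cos φ₁| · sin C = cos(47.0°)·sin(16.3°) ≈ 0.191, again giving ≈ 79.0°.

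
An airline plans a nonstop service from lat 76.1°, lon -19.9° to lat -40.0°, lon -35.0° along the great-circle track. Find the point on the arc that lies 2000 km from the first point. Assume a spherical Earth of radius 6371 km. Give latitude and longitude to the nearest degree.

Convert each endpoint to a unit vector on the sphere (x = cos φ cos λ, y = cos φ sin λ, z = sin φ).
The central angle between the endpoints is δ = arccos(p₁·p₂) ≈ 2.033 rad (116.5°). The total great-circle distance is δ·R ≈ 2.033 × 6371 ≈ 12955 km, so the target fraction is f = 2000/12955 ≈ 0.154.
Interpolate at f ≈ 0.154 with slerp weights a = sin((1−f)δ)/sin δ ≈ 1.105, b = sin(fδ)/sin δ ≈ 0.345.
p = a·p₁ + b·p₂ ≈ (0.466, -0.242, 0.851); φ = arcsin(p_z) ≈ 58.32°, λ = atan2(p_y, p_x) ≈ -27.43°.

≈ lat 58°, lon -27°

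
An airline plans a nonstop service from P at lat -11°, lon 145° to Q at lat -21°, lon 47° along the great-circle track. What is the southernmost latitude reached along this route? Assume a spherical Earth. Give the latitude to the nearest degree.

≈ -25°

The great circle lies in the plane with unit normal n̂ = (p₁ × p₂)/|p₁ × p₂|.
Here n̂_z ≈ -0.909; the vertex latitude is φ_max = arccos|n̂_z| ≈ 24.6°.
Check via Clairaut: cos φ_max = |cos φ₁| · sin C = cos(11.0°)·sin(112.2°) ≈ 0.909, again giving ≈ 24.6°.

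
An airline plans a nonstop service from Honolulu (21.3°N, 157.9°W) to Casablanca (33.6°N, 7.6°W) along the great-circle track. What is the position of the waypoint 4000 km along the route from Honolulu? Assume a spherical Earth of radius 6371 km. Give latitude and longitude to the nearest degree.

≈ 51°N, 132°W

Convert each endpoint to a unit vector on the sphere (x = cos φ cos λ, y = cos φ sin λ, z = sin φ).
The central angle between the endpoints is δ = arccos(p₁·p₂) ≈ 2.064 rad (118.2°). The total great-circle distance is δ·R ≈ 2.064 × 6371 ≈ 13147 km, so the target fraction is f = 4000/13147 ≈ 0.304.
Interpolate at f ≈ 0.304 with slerp weights a = sin((1−f)δ)/sin δ ≈ 1.125, b = sin(fδ)/sin δ ≈ 0.667.
p = a·p₁ + b·p₂ ≈ (-0.420, -0.468, 0.778); φ = arcsin(p_z) ≈ 51.03°, λ = atan2(p_y, p_x) ≈ -131.95°.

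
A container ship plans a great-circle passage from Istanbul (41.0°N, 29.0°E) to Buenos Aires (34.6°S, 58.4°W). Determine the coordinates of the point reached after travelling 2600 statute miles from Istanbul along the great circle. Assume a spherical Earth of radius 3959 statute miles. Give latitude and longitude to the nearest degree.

The haversine formula gives a central angle δ ≈ 1.922 rad (110.1°) between the endpoints. The total great-circle distance is δ·R ≈ 1.922 × 3959 ≈ 7611 mi, so the target fraction is f = 2600/7611 ≈ 0.342.
Interpolate at f ≈ 0.342 with slerp weights a = sin((1−f)δ)/sin δ ≈ 1.016, b = sin(fδ)/sin δ ≈ 0.650.
p = a·p₁ + b·p₂ ≈ (0.951, -0.084, 0.297); φ = arcsin(p_z) ≈ 17.29°, λ = atan2(p_y, p_x) ≈ -5.06°.

≈ (17°N, 5°W)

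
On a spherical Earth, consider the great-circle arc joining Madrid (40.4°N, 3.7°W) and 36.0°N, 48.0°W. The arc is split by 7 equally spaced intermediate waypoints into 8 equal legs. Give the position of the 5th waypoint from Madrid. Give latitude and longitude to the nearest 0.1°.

≈ 39.6°N, 32.1°W

Write both endpoints as unit vectors p₁, p₂ with components (cos φ cos λ, cos φ sin λ, sin φ).
The central angle between the endpoints is δ = arccos(p₁·p₂) ≈ 0.606 rad (34.7°).
Interpolate at f = 5/8 with slerp weights a = sin((1−f)δ)/sin δ ≈ 0.396, b = sin(fδ)/sin δ ≈ 0.649.
p = a·p₁ + b·p₂ ≈ (0.652, -0.410, 0.638); φ = arcsin(p_z) ≈ 39.64°, λ = atan2(p_y, p_x) ≈ -32.15°.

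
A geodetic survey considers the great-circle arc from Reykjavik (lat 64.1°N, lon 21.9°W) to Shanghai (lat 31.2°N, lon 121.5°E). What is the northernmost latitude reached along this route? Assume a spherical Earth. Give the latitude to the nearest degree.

≈ 77°N

The great circle lies in the plane with unit normal n̂ = (p₁ × p₂)/|p₁ × p₂|.
Here n̂_z ≈ +0.226; the vertex latitude is φ_max = arccos|n̂_z| ≈ 76.9°.
Check via Clairaut: cos φ_max = |cos φ₁| · sin C = cos(64.1°)·sin(31.1°) ≈ 0.226, again giving ≈ 76.9°.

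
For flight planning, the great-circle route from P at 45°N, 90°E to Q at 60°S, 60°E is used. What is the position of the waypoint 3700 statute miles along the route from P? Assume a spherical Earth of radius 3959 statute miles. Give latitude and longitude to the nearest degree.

Write both endpoints as unit vectors p₁, p₂ with components (cos φ cos λ, cos φ sin λ, sin φ).
The central angle between the endpoints is δ = arccos(p₁·p₂) ≈ 1.882 rad (107.8°). The total great-circle distance is δ·R ≈ 1.882 × 3959 ≈ 7451 mi, so the target fraction is f = 3700/7451 ≈ 0.497.
Interpolate at f ≈ 0.497 with slerp weights a = sin((1−f)δ)/sin δ ≈ 0.853, b = sin(fδ)/sin δ ≈ 0.845.
p = a·p₁ + b·p₂ ≈ (0.211, 0.969, -0.129); φ = arcsin(p_z) ≈ -7.39°, λ = atan2(p_y, p_x) ≈ 77.70°.

≈ 7°S, 78°E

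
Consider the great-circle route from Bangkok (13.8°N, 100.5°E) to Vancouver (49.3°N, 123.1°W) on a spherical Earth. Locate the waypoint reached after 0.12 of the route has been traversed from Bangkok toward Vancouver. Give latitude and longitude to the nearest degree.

The haversine formula gives a central angle δ ≈ 1.852 rad (106.1°) between the endpoints.
Interpolate at f = 0.12 with slerp weights a = sin((1−f)δ)/sin δ ≈ 1.039, b = sin(fδ)/sin δ ≈ 0.229.
p = a·p₁ + b·p₂ ≈ (-0.266, 0.867, 0.422); φ = arcsin(p_z) ≈ 24.95°, λ = atan2(p_y, p_x) ≈ 107.04°.

≈ 25°N, 107°E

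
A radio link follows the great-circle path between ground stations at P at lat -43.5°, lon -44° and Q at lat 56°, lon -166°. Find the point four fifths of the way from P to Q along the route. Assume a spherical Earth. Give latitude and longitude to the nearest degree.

≈ lat 45°, lon -125°

From cos δ = sin φ₁ sin φ₂ + cos φ₁ cos φ₂ cos Δλ, the central angle is δ ≈ 2.474 rad (141.8°).
Interpolate at f = 4/5 with slerp weights a = sin((1−f)δ)/sin δ ≈ 0.768, b = sin(fδ)/sin δ ≈ 1.483.
p = a·p₁ + b·p₂ ≈ (-0.404, -0.587, 0.701); φ = arcsin(p_z) ≈ 44.52°, λ = atan2(p_y, p_x) ≈ -124.53°.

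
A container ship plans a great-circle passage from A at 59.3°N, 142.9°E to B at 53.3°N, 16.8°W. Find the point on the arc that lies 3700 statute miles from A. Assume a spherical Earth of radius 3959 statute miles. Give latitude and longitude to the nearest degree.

Convert each endpoint to a unit vector on the sphere (x = cos φ cos λ, y = cos φ sin λ, z = sin φ).
The central angle between the endpoints is δ = arccos(p₁·p₂) ≈ 1.156 rad (66.2°). The total great-circle distance is δ·R ≈ 1.156 × 3959 ≈ 4576 mi, so the target fraction is f = 3700/4576 ≈ 0.809.
Interpolate at f ≈ 0.809 with slerp weights a = sin((1−f)δ)/sin δ ≈ 0.240, b = sin(fδ)/sin δ ≈ 0.879.
p = a·p₁ + b·p₂ ≈ (0.405, -0.078, 0.911); φ = arcsin(p_z) ≈ 65.62°, λ = atan2(p_y, p_x) ≈ -10.90°.

≈ 66°N, 11°W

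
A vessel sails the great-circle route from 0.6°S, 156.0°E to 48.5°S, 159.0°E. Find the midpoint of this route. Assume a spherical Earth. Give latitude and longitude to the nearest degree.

Write both endpoints as unit vectors p₁, p₂ with components (cos φ cos λ, cos φ sin λ, sin φ).
The central angle between the endpoints is δ = arccos(p₁·p₂) ≈ 0.837 rad (48.0°).
Interpolate at f = 1/2 with slerp weights a = sin((1−f)δ)/sin δ ≈ 0.547, b = sin(fδ)/sin δ ≈ 0.547.
p = a·p₁ + b·p₂ ≈ (-0.838, 0.353, -0.416); φ = arcsin(p_z) ≈ -24.56°, λ = atan2(p_y, p_x) ≈ 157.20°.

≈ 25°S, 157°E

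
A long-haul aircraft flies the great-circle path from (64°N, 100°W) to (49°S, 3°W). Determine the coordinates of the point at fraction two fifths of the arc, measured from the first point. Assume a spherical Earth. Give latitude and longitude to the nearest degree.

≈ (23°N, 45°W)

Write both endpoints as unit vectors p₁, p₂ with components (cos φ cos λ, cos φ sin λ, sin φ).
The central angle between the endpoints is δ = arccos(p₁·p₂) ≈ 2.365 rad (135.5°).
Interpolate at f = 2/5 with slerp weights a = sin((1−f)δ)/sin δ ≈ 1.411, b = sin(fδ)/sin δ ≈ 1.157.
p = a·p₁ + b·p₂ ≈ (0.651, -0.649, 0.394); φ = arcsin(p_z) ≈ 23.22°, λ = atan2(p_y, p_x) ≈ -44.90°.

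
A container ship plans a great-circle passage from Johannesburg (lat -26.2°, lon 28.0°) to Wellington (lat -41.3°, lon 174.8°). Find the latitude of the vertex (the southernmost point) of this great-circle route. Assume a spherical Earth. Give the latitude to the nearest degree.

The great circle lies in the plane with unit normal n̂ = (p₁ × p₂)/|p₁ × p₂|.
Here n̂_z ≈ +0.384; the vertex latitude is φ_max = arccos|n̂_z| ≈ 67.4°.
Check via Clairaut: cos φ_max = |cos φ₁| · sin C = cos(26.2°)·sin(154.7°) ≈ 0.384, again giving ≈ 67.4°.

≈ -67°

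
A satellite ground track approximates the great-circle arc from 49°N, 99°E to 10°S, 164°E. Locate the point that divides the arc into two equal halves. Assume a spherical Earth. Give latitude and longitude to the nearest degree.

Convert each endpoint to a unit vector on the sphere (x = cos φ cos λ, y = cos φ sin λ, z = sin φ).
The central angle between the endpoints is δ = arccos(p₁·p₂) ≈ 1.428 rad (81.8°).
Interpolate at f = 1/2 with slerp weights a = sin((1−f)δ)/sin δ ≈ 0.662, b = sin(fδ)/sin δ ≈ 0.662.
p = a·p₁ + b·p₂ ≈ (-0.694, 0.608, 0.384); φ = arcsin(p_z) ≈ 22.61°, λ = atan2(p_y, p_x) ≈ 138.77°.

≈ 23°N, 139°E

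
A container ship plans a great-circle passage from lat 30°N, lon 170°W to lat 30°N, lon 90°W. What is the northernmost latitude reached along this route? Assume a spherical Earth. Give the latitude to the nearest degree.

≈ 37°N

The great circle lies in the plane with unit normal n̂ = (p₁ × p₂)/|p₁ × p₂|.
Here n̂_z ≈ +0.799; the vertex latitude is φ_max = arccos|n̂_z| ≈ 37.0°.
Check via Clairaut: cos φ_max = |cos φ₁| · sin C = cos(30.0°)·sin(67.2°) ≈ 0.799, again giving ≈ 37.0°.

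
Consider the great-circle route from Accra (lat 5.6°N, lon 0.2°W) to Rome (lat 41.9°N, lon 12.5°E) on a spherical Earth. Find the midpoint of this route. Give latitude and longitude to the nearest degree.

≈ lat 24°N, lon 5°E

Write both endpoints as unit vectors p₁, p₂ with components (cos φ cos λ, cos φ sin λ, sin φ).
The central angle between the endpoints is δ = arccos(p₁·p₂) ≈ 0.664 rad (38.0°).
Interpolate at f = 1/2 with slerp weights a = sin((1−f)δ)/sin δ ≈ 0.529, b = sin(fδ)/sin δ ≈ 0.529.
p = a·p₁ + b·p₂ ≈ (0.911, 0.083, 0.405); φ = arcsin(p_z) ≈ 23.88°, λ = atan2(p_y, p_x) ≈ 5.23°.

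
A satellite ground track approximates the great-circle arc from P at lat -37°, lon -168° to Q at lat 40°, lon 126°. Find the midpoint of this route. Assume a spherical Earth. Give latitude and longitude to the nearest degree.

≈ lat 2°, lon 160°

Write both endpoints as unit vectors p₁, p₂ with components (cos φ cos λ, cos φ sin λ, sin φ).
The central angle between the endpoints is δ = arccos(p₁·p₂) ≈ 1.709 rad (97.9°).
Interpolate at f = 1/2 with slerp weights a = sin((1−f)δ)/sin δ ≈ 0.762, b = sin(fδ)/sin δ ≈ 0.762.
p = a·p₁ + b·p₂ ≈ (-0.938, 0.346, 0.031); φ = arcsin(p_z) ≈ 1.79°, λ = atan2(p_y, p_x) ≈ 159.77°.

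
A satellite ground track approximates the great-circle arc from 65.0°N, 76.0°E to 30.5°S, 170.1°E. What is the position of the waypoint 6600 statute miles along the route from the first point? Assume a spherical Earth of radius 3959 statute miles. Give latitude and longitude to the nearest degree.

≈ 9°S, 159°E

Write both endpoints as unit vectors p₁, p₂ with components (cos φ cos λ, cos φ sin λ, sin φ).
The central angle between the endpoints is δ = arccos(p₁·p₂) ≈ 2.078 rad (119.1°). The total great-circle distance is δ·R ≈ 2.078 × 3959 ≈ 8228 mi, so the target fraction is f = 6600/8228 ≈ 0.802.
Interpolate at f ≈ 0.802 with slerp weights a = sin((1−f)δ)/sin δ ≈ 0.457, b = sin(fδ)/sin δ ≈ 1.139.
p = a·p₁ + b·p₂ ≈ (-0.920, 0.356, -0.164); φ = arcsin(p_z) ≈ -9.41°, λ = atan2(p_y, p_x) ≈ 158.83°.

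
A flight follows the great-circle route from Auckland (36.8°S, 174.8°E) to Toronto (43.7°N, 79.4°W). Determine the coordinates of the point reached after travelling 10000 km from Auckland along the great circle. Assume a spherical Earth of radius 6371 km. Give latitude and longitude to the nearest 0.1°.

≈ (25.1°N, 115.8°W)

Write both endpoints as unit vectors p₁, p₂ with components (cos φ cos λ, cos φ sin λ, sin φ).
The central angle between the endpoints is δ = arccos(p₁·p₂) ≈ 2.179 rad (124.9°). The total great-circle distance is δ·R ≈ 2.179 × 6371 ≈ 13883 km, so the target fraction is f = 10000/13883 ≈ 0.720.
Interpolate at f ≈ 0.720 with slerp weights a = sin((1−f)δ)/sin δ ≈ 0.698, b = sin(fδ)/sin δ ≈ 1.219.
p = a·p₁ + b·p₂ ≈ (-0.394, -0.815, 0.424); φ = arcsin(p_z) ≈ 25.09°, λ = atan2(p_y, p_x) ≈ -115.80°.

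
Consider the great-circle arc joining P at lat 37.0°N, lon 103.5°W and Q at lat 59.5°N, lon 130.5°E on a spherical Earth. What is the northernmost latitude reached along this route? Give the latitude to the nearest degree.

≈ 70°N

The great circle lies in the plane with unit normal n̂ = (p₁ × p₂)/|p₁ × p₂|.
Here n̂_z ≈ -0.342; the vertex latitude is φ_max = arccos|n̂_z| ≈ 70.0°.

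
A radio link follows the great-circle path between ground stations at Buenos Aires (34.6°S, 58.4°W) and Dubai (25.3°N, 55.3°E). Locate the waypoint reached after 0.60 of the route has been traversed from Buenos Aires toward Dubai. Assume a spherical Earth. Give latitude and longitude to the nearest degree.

From cos δ = sin φ₁ sin φ₂ + cos φ₁ cos φ₂ cos Δλ, the central angle is δ ≈ 2.143 rad (122.8°).
Interpolate at f = 0.60 with slerp weights a = sin((1−f)δ)/sin δ ≈ 0.900, b = sin(fδ)/sin δ ≈ 1.142.
p = a·p₁ + b·p₂ ≈ (0.976, 0.218, -0.023); φ = arcsin(p_z) ≈ -1.31°, λ = atan2(p_y, p_x) ≈ 12.60°.

≈ 1°S, 13°E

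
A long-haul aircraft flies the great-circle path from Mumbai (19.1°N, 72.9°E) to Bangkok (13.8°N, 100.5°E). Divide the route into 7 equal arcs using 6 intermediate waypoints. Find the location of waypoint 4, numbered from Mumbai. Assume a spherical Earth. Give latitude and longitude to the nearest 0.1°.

Write both endpoints as unit vectors p₁, p₂ with components (cos φ cos λ, cos φ sin λ, sin φ).
The central angle between the endpoints is δ = arccos(p₁·p₂) ≈ 0.471 rad (27.0°).
Interpolate at f = 4/7 with slerp weights a = sin((1−f)δ)/sin δ ≈ 0.442, b = sin(fδ)/sin δ ≈ 0.586.
p = a·p₁ + b·p₂ ≈ (0.019, 0.959, 0.284); φ = arcsin(p_z) ≈ 16.52°, λ = atan2(p_y, p_x) ≈ 88.86°.

≈ 16.5°N, 88.9°E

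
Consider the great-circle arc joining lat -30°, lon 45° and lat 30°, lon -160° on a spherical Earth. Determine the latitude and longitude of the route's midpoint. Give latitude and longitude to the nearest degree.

Convert each endpoint to a unit vector on the sphere (x = cos φ cos λ, y = cos φ sin λ, z = sin φ).
The central angle between the endpoints is δ = arccos(p₁·p₂) ≈ 2.764 rad (158.4°).
Interpolate at f = 1/2 with slerp weights a = sin((1−f)δ)/sin δ ≈ 2.667, b = sin(fδ)/sin δ ≈ 2.667.
p = a·p₁ + b·p₂ ≈ (-0.537, 0.843, 0.000); φ = arcsin(p_z) ≈ 0.00°, λ = atan2(p_y, p_x) ≈ 122.50°.

≈ lat 0°, lon 123°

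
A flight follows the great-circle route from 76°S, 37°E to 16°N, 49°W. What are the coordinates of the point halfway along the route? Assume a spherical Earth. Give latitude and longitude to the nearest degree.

Convert each endpoint to a unit vector on the sphere (x = cos φ cos λ, y = cos φ sin λ, z = sin φ).
The central angle between the endpoints is δ = arccos(p₁·p₂) ≈ 1.825 rad (104.6°).
Interpolate at f = 1/2 with slerp weights a = sin((1−f)δ)/sin δ ≈ 0.817, b = sin(fδ)/sin δ ≈ 0.817.
p = a·p₁ + b·p₂ ≈ (0.673, -0.474, -0.568); φ = arcsin(p_z) ≈ -34.59°, λ = atan2(p_y, p_x) ≈ -35.14°.

≈ 35°S, 35°W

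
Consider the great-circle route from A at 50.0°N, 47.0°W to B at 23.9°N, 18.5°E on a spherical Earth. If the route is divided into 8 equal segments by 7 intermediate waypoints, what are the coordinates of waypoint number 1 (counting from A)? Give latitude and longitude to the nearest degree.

≈ 49°N, 36°W

Convert each endpoint to a unit vector on the sphere (x = cos φ cos λ, y = cos φ sin λ, z = sin φ).
The central angle between the endpoints is δ = arccos(p₁·p₂) ≈ 0.984 rad (56.4°).
Interpolate at f = 1/8 with slerp weights a = sin((1−f)δ)/sin δ ≈ 0.911, b = sin(fδ)/sin δ ≈ 0.147.
p = a·p₁ + b·p₂ ≈ (0.527, -0.385, 0.757); φ = arcsin(p_z) ≈ 49.24°, λ = atan2(p_y, p_x) ≈ -36.18°.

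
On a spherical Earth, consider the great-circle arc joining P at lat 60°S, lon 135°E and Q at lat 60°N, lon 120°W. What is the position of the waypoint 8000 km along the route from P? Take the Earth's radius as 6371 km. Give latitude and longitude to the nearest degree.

≈ lat 0°N, lon 173°W

Convert each endpoint to a unit vector on the sphere (x = cos φ cos λ, y = cos φ sin λ, z = sin φ).
The central angle between the endpoints is δ = arccos(p₁·p₂) ≈ 2.523 rad (144.6°). The total great-circle distance is δ·R ≈ 2.523 × 6371 ≈ 16074 km, so the target fraction is f = 8000/16074 ≈ 0.498.
Interpolate at f ≈ 0.498 with slerp weights a = sin((1−f)δ)/sin δ ≈ 1.646, b = sin(fδ)/sin δ ≈ 1.640.
p = a·p₁ + b·p₂ ≈ (-0.992, -0.128, -0.005); φ = arcsin(p_z) ≈ -0.30°, λ = atan2(p_y, p_x) ≈ -172.64°.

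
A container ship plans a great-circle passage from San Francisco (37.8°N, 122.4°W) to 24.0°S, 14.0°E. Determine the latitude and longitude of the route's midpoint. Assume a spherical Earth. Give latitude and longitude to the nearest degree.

≈ 18°N, 44°W

Write both endpoints as unit vectors p₁, p₂ with components (cos φ cos λ, cos φ sin λ, sin φ).
The central angle between the endpoints is δ = arccos(p₁·p₂) ≈ 2.453 rad (140.5°).
Interpolate at f = 1/2 with slerp weights a = sin((1−f)δ)/sin δ ≈ 1.481, b = sin(fδ)/sin δ ≈ 1.481.
p = a·p₁ + b·p₂ ≈ (0.686, -0.661, 0.305); φ = arcsin(p_z) ≈ 17.78°, λ = atan2(p_y, p_x) ≈ -43.94°.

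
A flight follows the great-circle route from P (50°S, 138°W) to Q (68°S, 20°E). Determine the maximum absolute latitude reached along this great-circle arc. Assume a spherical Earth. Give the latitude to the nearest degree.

The great circle lies in the plane with unit normal n̂ = (p₁ × p₂)/|p₁ × p₂|.
Here n̂_z ≈ +0.103; the vertex latitude is φ_max = arccos|n̂_z| ≈ 84.1°.

≈ 84°S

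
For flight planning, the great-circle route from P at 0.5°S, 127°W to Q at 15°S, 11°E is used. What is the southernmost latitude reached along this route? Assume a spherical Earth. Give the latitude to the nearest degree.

The great circle lies in the plane with unit normal n̂ = (p₁ × p₂)/|p₁ × p₂|.
Here n̂_z ≈ +0.925; the vertex latitude is φ_max = arccos|n̂_z| ≈ 22.3°.
Check via Clairaut: cos φ_max = |cos φ₁| · sin C = cos(0.5°)·sin(112.3°) ≈ 0.925, again giving ≈ 22.3°.

≈ 22°S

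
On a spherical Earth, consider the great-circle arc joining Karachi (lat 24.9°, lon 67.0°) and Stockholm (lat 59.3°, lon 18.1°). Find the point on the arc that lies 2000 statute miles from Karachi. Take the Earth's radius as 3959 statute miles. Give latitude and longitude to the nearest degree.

Write both endpoints as unit vectors p₁, p₂ with components (cos φ cos λ, cos φ sin λ, sin φ).
The central angle between the endpoints is δ = arccos(p₁·p₂) ≈ 0.841 rad (48.2°). The total great-circle distance is δ·R ≈ 0.841 × 3959 ≈ 3331 mi, so the target fraction is f = 2000/3331 ≈ 0.600.
Interpolate at f ≈ 0.600 with slerp weights a = sin((1−f)δ)/sin δ ≈ 0.442, b = sin(fδ)/sin δ ≈ 0.649.
p = a·p₁ + b·p₂ ≈ (0.472, 0.472, 0.744); φ = arcsin(p_z) ≈ 48.11°, λ = atan2(p_y, p_x) ≈ 45.03°.

≈ lat 48°, lon 45°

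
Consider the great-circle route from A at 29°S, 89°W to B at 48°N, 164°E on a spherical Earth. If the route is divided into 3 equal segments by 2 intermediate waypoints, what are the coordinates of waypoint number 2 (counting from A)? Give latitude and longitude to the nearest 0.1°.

≈ 29.6°N, 148.2°W

Write both endpoints as unit vectors p₁, p₂ with components (cos φ cos λ, cos φ sin λ, sin φ).
The central angle between the endpoints is δ = arccos(p₁·p₂) ≈ 2.131 rad (122.1°).
Interpolate at f = 2/3 with slerp weights a = sin((1−f)δ)/sin δ ≈ 0.770, b = sin(fδ)/sin δ ≈ 1.167.
p = a·p₁ + b·p₂ ≈ (-0.739, -0.458, 0.494); φ = arcsin(p_z) ≈ 29.62°, λ = atan2(p_y, p_x) ≈ -148.22°.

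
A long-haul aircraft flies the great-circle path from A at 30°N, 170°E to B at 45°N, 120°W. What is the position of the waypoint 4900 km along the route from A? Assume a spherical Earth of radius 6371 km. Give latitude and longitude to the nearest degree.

From cos δ = sin φ₁ sin φ₂ + cos φ₁ cos φ₂ cos Δλ, the central angle is δ ≈ 0.973 rad (55.7°). The total great-circle distance is δ·R ≈ 0.973 × 6371 ≈ 6198 km, so the target fraction is f = 4900/6198 ≈ 0.791.
Interpolate at f ≈ 0.791 with slerp weights a = sin((1−f)δ)/sin δ ≈ 0.245, b = sin(fδ)/sin δ ≈ 0.842.
p = a·p₁ + b·p₂ ≈ (-0.506, -0.479, 0.717); φ = arcsin(p_z) ≈ 45.84°, λ = atan2(p_y, p_x) ≈ -136.61°.

≈ 46°N, 137°W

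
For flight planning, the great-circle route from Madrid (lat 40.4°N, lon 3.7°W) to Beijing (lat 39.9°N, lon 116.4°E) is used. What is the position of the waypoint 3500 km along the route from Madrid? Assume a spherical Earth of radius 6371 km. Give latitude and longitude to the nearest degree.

From cos δ = sin φ₁ sin φ₂ + cos φ₁ cos φ₂ cos Δλ, the central angle is δ ≈ 1.448 rad (82.9°). The total great-circle distance is δ·R ≈ 1.448 × 6371 ≈ 9224 km, so the target fraction is f = 3500/9224 ≈ 0.379.
Interpolate at f ≈ 0.379 with slerp weights a = sin((1−f)δ)/sin δ ≈ 0.788, b = sin(fδ)/sin δ ≈ 0.526.
p = a·p₁ + b·p₂ ≈ (0.420, 0.323, 0.848); φ = arcsin(p_z) ≈ 58.04°, λ = atan2(p_y, p_x) ≈ 37.57°.

≈ lat 58°N, lon 38°E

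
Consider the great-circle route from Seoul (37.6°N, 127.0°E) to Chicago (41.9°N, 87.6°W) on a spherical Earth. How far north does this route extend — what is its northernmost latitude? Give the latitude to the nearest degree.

≈ 70°N

The great circle lies in the plane with unit normal n̂ = (p₁ × p₂)/|p₁ × p₂|.
Here n̂_z ≈ +0.336; the vertex latitude is φ_max = arccos|n̂_z| ≈ 70.4°.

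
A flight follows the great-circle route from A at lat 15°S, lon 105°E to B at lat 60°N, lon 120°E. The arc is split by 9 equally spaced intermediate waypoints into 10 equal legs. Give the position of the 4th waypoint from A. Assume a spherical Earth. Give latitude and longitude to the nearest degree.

≈ lat 15°N, lon 109°E

Convert each endpoint to a unit vector on the sphere (x = cos φ cos λ, y = cos φ sin λ, z = sin φ).
The central angle between the endpoints is δ = arccos(p₁·p₂) ≈ 1.326 rad (76.0°).
Interpolate at f = 4/10 with slerp weights a = sin((1−f)δ)/sin δ ≈ 0.736, b = sin(fδ)/sin δ ≈ 0.521.
p = a·p₁ + b·p₂ ≈ (-0.314, 0.913, 0.261); φ = arcsin(p_z) ≈ 15.13°, λ = atan2(p_y, p_x) ≈ 109.01°.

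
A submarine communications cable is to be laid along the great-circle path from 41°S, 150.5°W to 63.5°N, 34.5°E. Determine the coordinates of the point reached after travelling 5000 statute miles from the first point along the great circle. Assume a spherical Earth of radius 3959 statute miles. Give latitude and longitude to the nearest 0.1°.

≈ 31.1°N, 156.9°W

Convert each endpoint to a unit vector on the sphere (x = cos φ cos λ, y = cos φ sin λ, z = sin φ).
The central angle between the endpoints is δ = arccos(p₁·p₂) ≈ 2.746 rad (157.3°). The total great-circle distance is δ·R ≈ 2.746 × 3959 ≈ 10870 mi, so the target fraction is f = 5000/10870 ≈ 0.460.
Interpolate at f ≈ 0.460 with slerp weights a = sin((1−f)δ)/sin δ ≈ 2.582, b = sin(fδ)/sin δ ≈ 2.470.
p = a·p₁ + b·p₂ ≈ (-0.788, -0.335, 0.517); φ = arcsin(p_z) ≈ 31.12°, λ = atan2(p_y, p_x) ≈ -156.94°.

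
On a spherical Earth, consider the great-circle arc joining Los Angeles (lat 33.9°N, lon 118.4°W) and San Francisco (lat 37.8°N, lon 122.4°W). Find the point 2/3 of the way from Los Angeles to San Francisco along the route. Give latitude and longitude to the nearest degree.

≈ lat 37°N, lon 121°W

Convert each endpoint to a unit vector on the sphere (x = cos φ cos λ, y = cos φ sin λ, z = sin φ).
The central angle between the endpoints is δ = arccos(p₁·p₂) ≈ 0.088 rad (5.1°).
Interpolate at f = 2/3 with slerp weights a = sin((1−f)δ)/sin δ ≈ 0.334, b = sin(fδ)/sin δ ≈ 0.667.
p = a·p₁ + b·p₂ ≈ (-0.414, -0.689, 0.595); φ = arcsin(p_z) ≈ 36.51°, λ = atan2(p_y, p_x) ≈ -121.02°.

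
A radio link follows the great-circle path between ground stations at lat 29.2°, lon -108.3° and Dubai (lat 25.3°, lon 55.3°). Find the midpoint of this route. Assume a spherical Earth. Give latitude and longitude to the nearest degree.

From cos δ = sin φ₁ sin φ₂ + cos φ₁ cos φ₂ cos Δλ, the central angle is δ ≈ 2.151 rad (123.3°).
Interpolate at f = 1/2 with slerp weights a = sin((1−f)δ)/sin δ ≈ 1.052, b = sin(fδ)/sin δ ≈ 1.052.
p = a·p₁ + b·p₂ ≈ (0.253, -0.090, 0.963); φ = arcsin(p_z) ≈ 74.41°, λ = atan2(p_y, p_x) ≈ -19.56°.

≈ lat 74°, lon -20°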